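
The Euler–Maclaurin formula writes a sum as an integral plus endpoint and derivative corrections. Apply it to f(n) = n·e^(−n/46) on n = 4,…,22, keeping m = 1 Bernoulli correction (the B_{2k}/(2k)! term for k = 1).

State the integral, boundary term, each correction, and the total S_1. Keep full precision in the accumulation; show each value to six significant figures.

S_1 ≈ 178.135

∫_4^22 x·e^(−x/46) dx evaluates to 169.525.
½[f(4) + f(22)] = ½[3.66687 + 13.6369] = 8.65190.
So far: 178.177.
k=1: B_{2}/(2)! × [f^{(1)}(22) − f^{(1)}(4)] = 1/12 × (0.323405 − 0.837002) = -0.0427997.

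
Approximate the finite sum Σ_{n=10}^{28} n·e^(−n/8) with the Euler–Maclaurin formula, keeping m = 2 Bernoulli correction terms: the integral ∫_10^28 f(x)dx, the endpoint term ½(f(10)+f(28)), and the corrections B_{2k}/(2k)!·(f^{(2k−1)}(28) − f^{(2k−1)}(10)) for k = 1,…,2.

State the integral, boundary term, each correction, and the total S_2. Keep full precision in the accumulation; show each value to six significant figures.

S_2 ≈ 34.4148

Integral: ∫_10^28 x·e^(−x/8) dx = 32.5598.
Endpoint term: (f(10) + f(28))/2 = (2.86505 + 0.845527)/2 = 1.85529.
Running total after boundary: 34.4151.
k=1: B_{2}/(2)! × [f^{(1)}(28) − f^{(1)}(10)] = 1/12 × (-0.0754935 − (-0.0716262)) = -0.000322272.
Running total after k=1: 34.4148.
k=2: B_{4}/(4)! × [f^{(3)}(28) − f^{(3)}(10)] = −1/720 × (-0.000235917 − 0.00783412) = 1.12084e-05.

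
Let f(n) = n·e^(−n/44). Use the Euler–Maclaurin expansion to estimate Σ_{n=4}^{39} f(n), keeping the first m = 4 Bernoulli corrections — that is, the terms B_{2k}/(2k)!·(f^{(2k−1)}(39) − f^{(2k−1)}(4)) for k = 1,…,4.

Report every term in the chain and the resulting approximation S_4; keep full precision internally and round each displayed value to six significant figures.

Integral: ∫_4^39 x·e^(−x/44) dx = 423.290.
Boundary: ½(f(4) + f(39)) = ½(3.65240 + 16.0739) = 9.86316.
Running total after boundary: 433.154.
Correction k=1: B_{2}/2! · (f^{(1)}(39) − f^{(1)}(4)) = 1/12 · (0.0468354 − 0.830092) = -0.0652713.
After k=1: 433.088.
Correction k=2: B_{4}/4! · (f^{(3)}(39) − f^{(3)}(4)) = −1/720 · (0.000449968 − 0.00137205) = 1.28067e-06.
After k=2: 433.088.
Correction k=3: B_{6}/6! · (f^{(5)}(39) − f^{(5)}(4)) = 1/30240 · (4.52348e-07 − 1.19594e-06) = -2.45897e-11.
After k=3: 433.088.
Correction k=4: B_{8}/8! · (f^{(7)}(39) − f^{(7)}(4)) = −1/1209600 · (3.47249e-10 − 8.69408e-10) = 4.31679e-16.

S_4 ≈ 433.088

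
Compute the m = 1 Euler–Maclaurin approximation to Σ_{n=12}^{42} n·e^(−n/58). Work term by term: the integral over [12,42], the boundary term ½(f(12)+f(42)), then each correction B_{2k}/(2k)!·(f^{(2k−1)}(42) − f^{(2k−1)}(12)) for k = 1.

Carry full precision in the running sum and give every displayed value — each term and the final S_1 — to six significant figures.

S_1 ≈ 504.712

Integral: ∫_12^42 x·e^(−x/58) dx = 489.696.
Boundary: ½(f(12) + f(42)) = ½(9.75725 + 20.3592) = 15.0582.
Running total after boundary: 504.754.
Correction k=1: B_{2}/2! · (f^{(1)}(42) − f^{(1)}(12)) = 1/12 · (0.133722 − 0.644875) = -0.0425961.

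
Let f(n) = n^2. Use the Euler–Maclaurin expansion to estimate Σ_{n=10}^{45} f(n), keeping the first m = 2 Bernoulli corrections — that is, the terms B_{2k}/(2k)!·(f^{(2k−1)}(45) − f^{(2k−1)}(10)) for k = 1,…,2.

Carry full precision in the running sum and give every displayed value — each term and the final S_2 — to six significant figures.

The integral term ∫_10^45 x^2 dx = 30041.7.
Endpoint term: (f(10) + f(45))/2 = (100.000 + 2025.00)/2 = 1062.50.
So far: 31104.2.
Correction k=1: B_{2}/2! · (f^{(1)}(45) − f^{(1)}(10)) = 1/12 · (90.0000 − 20.0000) = 5.83333.
After k=1: 31110.0.
Correction k=2: B_{4}/4! · (f^{(3)}(45) − f^{(3)}(10)) = −1/720 · (0.00000 − 0.00000) = 0.00000.

S_2 ≈ 31110.0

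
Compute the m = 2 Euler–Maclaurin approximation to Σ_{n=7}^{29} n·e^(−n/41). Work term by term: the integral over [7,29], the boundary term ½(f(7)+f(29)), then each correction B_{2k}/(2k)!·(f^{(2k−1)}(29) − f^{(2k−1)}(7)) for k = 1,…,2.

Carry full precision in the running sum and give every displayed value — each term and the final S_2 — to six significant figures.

The integral term ∫_7^29 x·e^(−x/41) dx = 244.308.
½[f(7) + f(29)] = ½[5.90133 + 14.2960] = 10.0987.
Running total after boundary: 254.407.
Correction k=1: B_{2}/2! · (f^{(1)}(29) − f^{(1)}(7)) = 1/12 · (0.144282 − 0.699113) = -0.0462359.
Partial sum through k=1: 254.361.
Correction k=2: B_{4}/4! · (f^{(3)}(29) − f^{(3)}(7)) = −1/720 · (0.000672345 − 0.00141892) = 1.03691e-06.

S_2 ≈ 254.361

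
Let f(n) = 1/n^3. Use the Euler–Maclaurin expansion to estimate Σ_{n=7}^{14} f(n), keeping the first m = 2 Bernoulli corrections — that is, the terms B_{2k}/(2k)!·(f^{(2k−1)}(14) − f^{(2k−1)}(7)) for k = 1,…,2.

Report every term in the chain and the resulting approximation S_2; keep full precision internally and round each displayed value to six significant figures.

S_2 ≈ 0.00938992

Integral: ∫_7^14 1/x^3 dx = 0.00765306.
Boundary: ½(f(7) + f(14)) = ½(0.00291545 + 0.000364431) = 0.00163994.
Running total after boundary: 0.00929300.
Order-1 term: 1/12 · (-7.80925e-05 − (-0.00124948)) = 9.76156e-05.
Running total after k=1: 0.00939062.
Order-2 term: −1/720 · (-7.96862e-06 − (-0.000509992)) = -6.97254e-07.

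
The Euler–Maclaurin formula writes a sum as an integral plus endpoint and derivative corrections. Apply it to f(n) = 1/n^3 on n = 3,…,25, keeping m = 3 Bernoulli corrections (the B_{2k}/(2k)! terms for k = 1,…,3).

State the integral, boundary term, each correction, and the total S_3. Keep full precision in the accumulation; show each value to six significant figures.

S_3 ≈ 0.0762902

∫_3^25 1/x^3 dx evaluates to 0.0547556.
Endpoint term: (f(3) + f(25))/2 = (0.0370370 + 6.40000e-05)/2 = 0.0185505.
So far: 0.0733061.
Order-1 term: 1/12 · (-7.68000e-06 − (-0.0370370)) = 0.00308578.
Running total after k=1: 0.0763919.
Order-2 term: −1/720 · (-2.45760e-07 − (-0.0823045)) = -0.000114312.
Running total after k=2: 0.0762775.
Order-3 term: 1/30240 · (-1.65151e-08 − (-0.384088)) = 1.27013e-05.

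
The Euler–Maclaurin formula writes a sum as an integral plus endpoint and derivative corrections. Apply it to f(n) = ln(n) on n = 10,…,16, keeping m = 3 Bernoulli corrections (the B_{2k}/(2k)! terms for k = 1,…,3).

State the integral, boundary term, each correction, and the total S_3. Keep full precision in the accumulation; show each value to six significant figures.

S_3 ≈ 17.8700

∫_10^16 ln(x) dx evaluates to 15.3356.
½[f(10) + f(16)] = ½[2.30259 + 2.77259] = 2.53759.
So far: 17.8732.
Correction k=1: B_{2}/2! · (f^{(1)}(16) − f^{(1)}(10)) = 1/12 · (0.0625000 − 0.100000) = -0.00312500.
After k=1: 17.8700.
Correction k=2: B_{4}/4! · (f^{(3)}(16) − f^{(3)}(10)) = −1/720 · (0.000488281 − 0.00200000) = 2.09961e-06.
After k=2: 17.8700.
Correction k=3: B_{6}/6! · (f^{(5)}(16) − f^{(5)}(10)) = 1/30240 · (2.28882e-05 − 0.000240000) = -7.17962e-09.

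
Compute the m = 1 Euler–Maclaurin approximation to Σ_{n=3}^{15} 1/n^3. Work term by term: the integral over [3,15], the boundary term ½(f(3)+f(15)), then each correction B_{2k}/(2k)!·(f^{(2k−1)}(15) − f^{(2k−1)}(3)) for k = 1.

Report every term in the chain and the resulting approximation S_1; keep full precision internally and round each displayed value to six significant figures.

∫_3^15 1/x^3 dx evaluates to 0.0533333.
½[f(3) + f(15)] = ½[0.0370370 + 0.000296296] = 0.0186667.
Running total after boundary: 0.0720000.
k=1: B_{2}/(2)! × [f^{(1)}(15) − f^{(1)}(3)] = 1/12 × (-5.92593e-05 − (-0.0370370)) = 0.00308148.

S_1 ≈ 0.0750815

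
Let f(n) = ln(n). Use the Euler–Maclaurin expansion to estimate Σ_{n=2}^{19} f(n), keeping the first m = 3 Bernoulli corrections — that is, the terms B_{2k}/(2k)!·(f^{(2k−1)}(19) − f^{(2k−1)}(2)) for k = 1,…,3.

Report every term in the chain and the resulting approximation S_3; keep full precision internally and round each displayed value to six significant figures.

S_3 ≈ 39.3399

The integral term ∫_2^19 ln(x) dx = 37.5580.
½[f(2) + f(19)] = ½[0.693147 + 2.94444] = 1.81879.
Integral + boundary = 39.3768.
Order-1 term: 1/12 · (0.0526316 − 0.500000) = -0.0372807.
Partial sum through k=1: 39.3396.
Order-2 term: −1/720 · (0.000291588 − 0.250000) = 0.000346817.
Partial sum through k=2: 39.3399.
Order-3 term: 1/30240 · (9.69267e-06 − 0.750000) = -2.48013e-05.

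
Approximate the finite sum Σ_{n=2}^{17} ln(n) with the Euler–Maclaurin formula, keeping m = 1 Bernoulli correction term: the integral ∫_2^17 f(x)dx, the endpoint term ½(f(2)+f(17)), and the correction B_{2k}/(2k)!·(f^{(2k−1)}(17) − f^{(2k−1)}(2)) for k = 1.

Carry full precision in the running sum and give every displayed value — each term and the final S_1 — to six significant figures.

Integral: ∫_2^17 ln(x) dx = 31.7783.
½[f(2) + f(17)] = ½[0.693147 + 2.83321] = 1.76318.
Integral + boundary = 33.5415.
Correction k=1: B_{2}/2! · (f^{(1)}(17) − f^{(1)}(2)) = 1/12 · (0.0588235 − 0.500000) = -0.0367647.

S_1 ≈ 33.5047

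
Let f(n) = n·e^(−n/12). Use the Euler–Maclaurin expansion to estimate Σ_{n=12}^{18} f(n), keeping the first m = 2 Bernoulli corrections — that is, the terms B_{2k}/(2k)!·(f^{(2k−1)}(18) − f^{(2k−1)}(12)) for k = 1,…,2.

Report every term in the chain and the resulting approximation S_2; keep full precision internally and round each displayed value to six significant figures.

S_2 ≈ 29.8286

Integral: ∫_12^18 x·e^(−x/12) dx = 25.6224.
½[f(12) + f(18)] = ½[4.41455 + 4.01634] = 4.21545.
Running total after boundary: 29.8379.
k=1: B_{2}/(2)! × [f^{(1)}(18) − f^{(1)}(12)] = 1/12 × (-0.111565 − 0.00000) = -0.00929709.
Partial sum through k=1: 29.8286.
k=2: B_{4}/(4)! × [f^{(3)}(18) − f^{(3)}(12)] = −1/720 × (0.00232427 − 0.00510944) = 3.86828e-06.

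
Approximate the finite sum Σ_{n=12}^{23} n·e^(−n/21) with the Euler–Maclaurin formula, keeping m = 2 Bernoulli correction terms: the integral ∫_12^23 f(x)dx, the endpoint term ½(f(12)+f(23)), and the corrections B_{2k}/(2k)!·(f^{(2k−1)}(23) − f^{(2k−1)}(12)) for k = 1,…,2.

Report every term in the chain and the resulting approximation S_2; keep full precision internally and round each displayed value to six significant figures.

∫_12^23 x·e^(−x/21) dx evaluates to 82.3087.
Endpoint term: (f(12) + f(23))/2 = (6.77662 + 7.69258)/2 = 7.23460.
Running total after boundary: 89.5433.
Order-1 term: 1/12 · (-0.0318533 − 0.242022) = -0.0228229.
After k=1: 89.5204.
Order-2 term: −1/720 · (0.00144460 − 0.00310988) = 2.31290e-06.

S_2 ≈ 89.5204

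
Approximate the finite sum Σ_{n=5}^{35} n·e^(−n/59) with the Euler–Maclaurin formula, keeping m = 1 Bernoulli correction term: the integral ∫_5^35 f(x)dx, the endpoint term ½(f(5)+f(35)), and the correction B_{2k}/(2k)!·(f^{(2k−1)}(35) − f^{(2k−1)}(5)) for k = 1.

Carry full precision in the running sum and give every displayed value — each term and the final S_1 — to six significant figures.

S_1 ≈ 416.685

The integral term ∫_5^35 x·e^(−x/59) dx = 404.770.
Boundary: ½(f(5) + f(35)) = ½(4.59373 + 19.3391) = 11.9664.
Integral + boundary = 416.736.
k=1: B_{2}/(2)! × [f^{(1)}(35) − f^{(1)}(5)] = 1/12 × (0.224764 − 0.840886) = -0.0513435.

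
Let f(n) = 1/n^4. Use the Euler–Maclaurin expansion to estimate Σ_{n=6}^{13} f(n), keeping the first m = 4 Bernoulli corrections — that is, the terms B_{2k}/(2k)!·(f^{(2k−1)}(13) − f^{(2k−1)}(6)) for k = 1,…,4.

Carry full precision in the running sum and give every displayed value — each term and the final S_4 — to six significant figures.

S_4 ≈ 0.00183619

The integral term ∫_6^13 1/x^4 dx = 0.00139149.
½[f(6) + f(13)] = ½[0.000771605 + 3.50128e-05] = 0.000403309.
Running total after boundary: 0.00179480.
Order-1 term: 1/12 · (-1.07732e-05 − (-0.000514403)) = 4.19692e-05.
After k=1: 0.00183677.
Order-2 term: −1/720 · (-1.91240e-06 − (-0.000428669)) = -5.92718e-07.
After k=2: 0.00183617.
Order-3 term: 1/30240 · (-6.33693e-07 − (-0.000666819)) = 2.20299e-08.
After k=3: 0.00183620.
Order-4 term: −1/1209600 · (-3.37470e-07 − (-0.00166705)) = -1.37790e-09.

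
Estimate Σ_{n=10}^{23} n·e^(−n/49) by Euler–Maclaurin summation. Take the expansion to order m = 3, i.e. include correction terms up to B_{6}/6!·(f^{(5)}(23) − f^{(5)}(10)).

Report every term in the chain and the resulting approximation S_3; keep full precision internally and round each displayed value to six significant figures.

∫_10^23 x·e^(−x/49) dx evaluates to 150.951.
Endpoint term: (f(10) + f(23))/2 = (8.15396 + 14.3839)/2 = 11.2689.
Integral + boundary = 162.220.
k=1: B_{2}/(2)! × [f^{(1)}(23) − f^{(1)}(10)] = 1/12 × (0.331837 − 0.648988) = -0.0264293.
Running total after k=1: 162.193.
k=2: B_{4}/(4)! × [f^{(3)}(23) − f^{(3)}(10)] = −1/720 × (0.000659145 − 0.000949513) = 4.03289e-07.
Running total after k=2: 162.193.
k=3: B_{6}/(6)! × [f^{(5)}(23) − f^{(5)}(10)] = 1/30240 × (4.91496e-07 − 6.78353e-07) = -6.17914e-12.

S_3 ≈ 162.193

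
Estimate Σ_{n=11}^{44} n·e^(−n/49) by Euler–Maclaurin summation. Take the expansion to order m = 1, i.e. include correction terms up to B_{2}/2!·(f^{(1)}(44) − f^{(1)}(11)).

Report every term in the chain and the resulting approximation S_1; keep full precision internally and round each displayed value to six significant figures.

Integral: ∫_11^44 x·e^(−x/49) dx = 492.313.
Endpoint term: (f(11) + f(44))/2 = (8.78816 + 17.9256)/2 = 13.3569.
Integral + boundary = 505.670.
Order-1 term: 1/12 · (0.0415715 − 0.619574) = -0.0481668.

S_1 ≈ 505.622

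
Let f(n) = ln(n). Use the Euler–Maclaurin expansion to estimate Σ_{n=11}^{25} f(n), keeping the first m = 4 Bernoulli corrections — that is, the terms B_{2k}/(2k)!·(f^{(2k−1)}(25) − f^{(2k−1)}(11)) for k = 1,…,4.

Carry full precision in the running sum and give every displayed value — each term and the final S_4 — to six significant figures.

S_4 ≈ 42.8992

Integral: ∫_11^25 ln(x) dx = 40.0950.
Boundary: ½(f(11) + f(25)) = ½(2.39790 + 3.21888) = 2.80839.
Running total after boundary: 42.9034.
Order-1 term: 1/12 · (0.0400000 − 0.0909091) = -0.00424242.
Running total after k=1: 42.8992.
Order-2 term: −1/720 · (0.000128000 − 0.00150263) = 1.90921e-06.
Running total after k=2: 42.8992.
Order-3 term: 1/30240 · (2.45760e-06 − 0.000149021) = -4.84668e-09.
Running total after k=3: 42.8992.
Order-4 term: −1/1209600 · (1.17965e-07 − 3.69474e-05) = 3.04476e-11.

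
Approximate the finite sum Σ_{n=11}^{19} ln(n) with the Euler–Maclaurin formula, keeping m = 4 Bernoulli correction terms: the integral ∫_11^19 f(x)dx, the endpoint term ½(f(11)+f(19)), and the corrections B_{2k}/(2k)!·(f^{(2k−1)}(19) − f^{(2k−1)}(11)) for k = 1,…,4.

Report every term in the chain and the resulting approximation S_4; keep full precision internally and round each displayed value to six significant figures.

The integral term ∫_11^19 ln(x) dx = 21.5675.
Endpoint term: (f(11) + f(19))/2 = (2.39790 + 2.94444)/2 = 2.67117.
Integral + boundary = 24.2387.
Order-1 term: 1/12 · (0.0526316 − 0.0909091) = -0.00318979.
Running total after k=1: 24.2355.
Order-2 term: −1/720 · (0.000291588 − 0.00150263) = 1.68200e-06.
Running total after k=2: 24.2355.
Order-3 term: 1/30240 · (9.69267e-06 − 0.000149021) = -4.60742e-09.
Running total after k=3: 24.2355.
Order-4 term: −1/1209600 · (8.05485e-07 − 3.69474e-05) = 2.98792e-11.

S_4 ≈ 24.2355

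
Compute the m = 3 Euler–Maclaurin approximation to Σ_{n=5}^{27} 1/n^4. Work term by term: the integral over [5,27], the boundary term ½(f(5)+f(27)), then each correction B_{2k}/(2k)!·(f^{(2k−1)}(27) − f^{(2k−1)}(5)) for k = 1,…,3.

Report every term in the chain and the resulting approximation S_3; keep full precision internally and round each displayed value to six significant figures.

S_3 ≈ 0.00355530

∫_5^27 1/x^4 dx evaluates to 0.00264973.
Endpoint term: (f(5) + f(27))/2 = (0.00160000 + 1.88168e-06)/2 = 0.000800941.
Running total after boundary: 0.00345067.
Order-1 term: 1/12 · (-2.78767e-07 − (-0.00128000)) = 0.000106643.
After k=1: 0.00355732.
Order-2 term: −1/720 · (-1.14719e-08 − (-0.00153600)) = -2.13332e-06.
After k=2: 0.00355518.
Order-3 term: 1/30240 · (-8.81242e-10 − (-0.00344064)) = 1.13778e-07.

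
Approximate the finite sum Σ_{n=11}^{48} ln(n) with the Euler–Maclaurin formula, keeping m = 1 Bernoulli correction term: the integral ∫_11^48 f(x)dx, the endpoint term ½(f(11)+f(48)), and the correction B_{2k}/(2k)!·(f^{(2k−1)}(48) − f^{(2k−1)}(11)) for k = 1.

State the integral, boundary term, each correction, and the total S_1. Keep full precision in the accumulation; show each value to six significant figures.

Integral: ∫_11^48 ln(x) dx = 122.441.
½[f(11) + f(48)] = ½[2.39790 + 3.87120] = 3.13455.
Running total after boundary: 125.575.
Correction k=1: B_{2}/2! · (f^{(1)}(48) − f^{(1)}(11)) = 1/12 · (0.0208333 − 0.0909091) = -0.00583965.

S_1 ≈ 125.570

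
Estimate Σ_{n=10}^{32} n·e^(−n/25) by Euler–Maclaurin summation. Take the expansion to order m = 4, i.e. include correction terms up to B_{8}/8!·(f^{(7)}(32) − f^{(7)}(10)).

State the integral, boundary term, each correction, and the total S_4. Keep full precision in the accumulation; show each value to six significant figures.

∫_10^32 x·e^(−x/25) dx evaluates to 190.327.
½[f(10) + f(32)] = ½[6.70320 + 8.89719] = 7.80020.
Running total after boundary: 198.127.
Correction k=1: B_{2}/2! · (f^{(1)}(32) − f^{(1)}(10)) = 1/12 · (-0.0778504 − 0.402192) = -0.0400035.
Partial sum through k=1: 198.087.
Correction k=2: B_{4}/4! · (f^{(3)}(32) − f^{(3)}(10)) = −1/720 · (0.000765159 − 0.00278853) = 2.81024e-06.
Partial sum through k=2: 198.087.
Correction k=3: B_{6}/6! · (f^{(5)}(32) − f^{(5)}(10)) = 1/30240 · (2.64780e-06 − 7.89369e-06) = -1.73475e-10.
Partial sum through k=3: 198.087.
Correction k=4: B_{8}/8! · (f^{(7)}(32) − f^{(7)}(10)) = −1/1209600 · (6.51417e-09 − 1.81212e-08) = 9.59573e-15.

S_4 ≈ 198.087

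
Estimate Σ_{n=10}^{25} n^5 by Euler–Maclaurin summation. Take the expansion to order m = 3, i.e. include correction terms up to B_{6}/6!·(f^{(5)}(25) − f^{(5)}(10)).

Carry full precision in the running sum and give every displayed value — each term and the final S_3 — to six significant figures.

Integral: ∫_10^25 x^5 dx = 4.05234e+07.
Boundary: ½(f(10) + f(25)) = ½(100000 + 9.76562e+06) = 4.93281e+06.
Integral + boundary = 4.54562e+07.
Correction k=1: B_{2}/2! · (f^{(1)}(25) − f^{(1)}(10)) = 1/12 · (1.95312e+06 − 50000.0) = 158594.
Running total after k=1: 4.56148e+07.
Correction k=2: B_{4}/4! · (f^{(3)}(25) − f^{(3)}(10)) = −1/720 · (37500.0 − 6000.00) = -43.7500.
Running total after k=2: 4.56148e+07.
Correction k=3: B_{6}/6! · (f^{(5)}(25) − f^{(5)}(10)) = 1/30240 · (120.000 − 120.000) = 0.00000.

S_3 ≈ 4.56148e+07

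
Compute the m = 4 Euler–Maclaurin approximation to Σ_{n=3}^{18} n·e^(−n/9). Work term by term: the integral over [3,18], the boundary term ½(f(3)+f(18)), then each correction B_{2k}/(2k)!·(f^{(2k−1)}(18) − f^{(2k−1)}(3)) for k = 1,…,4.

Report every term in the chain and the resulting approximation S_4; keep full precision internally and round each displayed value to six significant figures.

∫_3^18 x·e^(−x/9) dx evaluates to 44.4989.
Boundary: ½(f(3) + f(18)) = ½(2.14959 + 2.43604) = 2.29281.
So far: 46.7917.
Correction k=1: B_{2}/2! · (f^{(1)}(18) − f^{(1)}(3)) = 1/12 · (-0.135335 − 0.477688) = -0.0510852.
Partial sum through k=1: 46.7406.
Correction k=2: B_{4}/4! · (f^{(3)}(18) − f^{(3)}(3)) = −1/720 · (0.00167081 − 0.0235895) = 3.04426e-05.
Partial sum through k=2: 46.7407.
Correction k=3: B_{6}/6! · (f^{(5)}(18) − f^{(5)}(3)) = 1/30240 · (6.18817e-05 − 0.000509650) = -1.48071e-08.
Partial sum through k=3: 46.7407.
Correction k=4: B_{8}/8! · (f^{(7)}(18) − f^{(7)}(3)) = −1/1209600 · (1.27329e-06 − 8.98853e-06) = 6.37835e-12.

S_4 ≈ 46.7407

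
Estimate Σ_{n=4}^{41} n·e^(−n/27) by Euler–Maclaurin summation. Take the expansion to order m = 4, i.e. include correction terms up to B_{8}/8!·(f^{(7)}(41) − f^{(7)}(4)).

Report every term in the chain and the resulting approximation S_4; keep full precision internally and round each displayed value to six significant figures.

S_4 ≈ 325.742

∫_4^41 x·e^(−x/27) dx evaluates to 319.598.
Endpoint term: (f(4) + f(41))/2 = (3.44921 + 8.98048)/2 = 6.21485.
So far: 325.812.
Order-1 term: 1/12 · (-0.113574 − 0.734555) = -0.0706774.
After k=1: 325.742.
Order-2 term: −1/720 · (0.000445128 − 0.00337334) = 4.06696e-06.
After k=2: 325.742.
Order-3 term: 1/30240 · (1.43491e-06 − 7.87250e-06) = -2.12883e-10.
After k=3: 325.742.
Order-4 term: −1/1209600 · (3.09907e-09 − 1.52505e-08) = 1.00459e-14.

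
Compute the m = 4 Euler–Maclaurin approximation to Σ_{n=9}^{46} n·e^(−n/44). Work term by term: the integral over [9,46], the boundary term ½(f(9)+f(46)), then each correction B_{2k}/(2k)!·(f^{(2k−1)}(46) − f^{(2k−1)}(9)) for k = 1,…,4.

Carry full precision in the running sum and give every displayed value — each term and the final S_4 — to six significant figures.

S_4 ≈ 520.252

∫_9^46 x·e^(−x/44) dx evaluates to 508.555.
½[f(9) + f(46)] = ½[7.33516 + 16.1705] = 11.7528.
So far: 520.307.
k=1: B_{2}/(2)! × [f^{(1)}(46) − f^{(1)}(9)] = 1/12 × (-0.0159787 − 0.648310) = -0.0553574.
Partial sum through k=1: 520.252.
k=2: B_{4}/(4)! × [f^{(3)}(46) − f^{(3)}(9)] = −1/720 × (0.000354899 − 0.00117683) = 1.14157e-06.
Partial sum through k=2: 520.252.
k=3: B_{6}/(6)! × [f^{(5)}(46) − f^{(5)}(9)] = 1/30240 × (3.70895e-07 − 1.04276e-06) = -2.22179e-11.
Partial sum through k=3: 520.252.
k=4: B_{8}/(8)! × [f^{(7)}(46) − f^{(7)}(9)] = −1/1209600 × (2.88468e-10 − 7.63255e-10) = 3.92516e-16.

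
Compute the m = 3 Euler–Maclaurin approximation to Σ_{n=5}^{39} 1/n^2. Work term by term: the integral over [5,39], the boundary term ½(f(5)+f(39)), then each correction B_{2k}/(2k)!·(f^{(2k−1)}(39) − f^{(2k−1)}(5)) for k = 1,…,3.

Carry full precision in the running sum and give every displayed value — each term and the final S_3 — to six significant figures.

S_3 ≈ 0.196008

The integral term ∫_5^39 1/x^2 dx = 0.174359.
Boundary: ½(f(5) + f(39)) = ½(0.0400000 + 0.000657462) = 0.0203287.
Running total after boundary: 0.194688.
Correction k=1: B_{2}/2! · (f^{(1)}(39) − f^{(1)}(5)) = 1/12 · (-3.37160e-05 − (-0.0160000)) = 0.00133052.
Partial sum through k=1: 0.196018.
Correction k=2: B_{4}/4! · (f^{(3)}(39) − f^{(3)}(5)) = −1/720 · (-2.66004e-07 − (-0.00768000)) = -1.06663e-05.
Partial sum through k=2: 0.196008.
Correction k=3: B_{6}/6! · (f^{(5)}(39) − f^{(5)}(5)) = 1/30240 · (-5.24663e-09 − (-0.00921600)) = 3.04762e-07.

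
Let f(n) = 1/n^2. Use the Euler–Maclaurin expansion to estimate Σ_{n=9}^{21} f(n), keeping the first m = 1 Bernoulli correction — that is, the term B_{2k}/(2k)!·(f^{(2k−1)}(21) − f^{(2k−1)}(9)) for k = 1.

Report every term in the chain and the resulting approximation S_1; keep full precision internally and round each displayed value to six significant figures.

S_1 ≈ 0.0710093

The integral term ∫_9^21 1/x^2 dx = 0.0634921.
Endpoint term: (f(9) + f(21))/2 = (0.0123457 + 0.00226757)/2 = 0.00730663.
Integral + boundary = 0.0707987.
k=1: B_{2}/(2)! × [f^{(1)}(21) − f^{(1)}(9)] = 1/12 × (-0.000215959 − (-0.00274348)) = 0.000210627.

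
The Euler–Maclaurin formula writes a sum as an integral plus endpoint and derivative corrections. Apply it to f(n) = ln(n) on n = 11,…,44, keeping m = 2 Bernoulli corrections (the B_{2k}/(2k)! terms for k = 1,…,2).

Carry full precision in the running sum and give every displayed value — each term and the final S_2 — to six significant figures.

The integral term ∫_11^44 ln(x) dx = 107.127.
Boundary: ½(f(11) + f(44)) = ½(2.39790 + 3.78419) = 3.09104.
So far: 110.219.
Order-1 term: 1/12 · (0.0227273 − 0.0909091) = -0.00568182.
After k=1: 110.213.
Order-2 term: −1/720 · (2.34786e-05 − 0.00150263) = 2.05438e-06.

S_2 ≈ 110.213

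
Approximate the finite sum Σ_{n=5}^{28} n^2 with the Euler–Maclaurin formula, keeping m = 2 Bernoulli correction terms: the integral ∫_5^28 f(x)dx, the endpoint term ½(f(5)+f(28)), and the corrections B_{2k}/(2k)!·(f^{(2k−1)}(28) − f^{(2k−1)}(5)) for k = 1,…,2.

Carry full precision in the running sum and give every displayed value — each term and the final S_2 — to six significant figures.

∫_5^28 x^2 dx evaluates to 7275.67.
Boundary: ½(f(5) + f(28)) = ½(25.0000 + 784.000) = 404.500.
Running total after boundary: 7680.17.
Order-1 term: 1/12 · (56.0000 − 10.0000) = 3.83333.
Running total after k=1: 7684.00.
Order-2 term: −1/720 · (0.00000 − 0.00000) = 0.00000.

S_2 ≈ 7684.00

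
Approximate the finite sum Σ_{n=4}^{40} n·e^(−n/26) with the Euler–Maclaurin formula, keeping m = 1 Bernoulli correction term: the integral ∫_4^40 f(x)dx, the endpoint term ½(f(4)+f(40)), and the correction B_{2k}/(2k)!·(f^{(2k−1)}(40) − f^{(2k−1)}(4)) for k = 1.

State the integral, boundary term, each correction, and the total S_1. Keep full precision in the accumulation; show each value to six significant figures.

Integral: ∫_4^40 x·e^(−x/26) dx = 300.331.
Boundary: ½(f(4) + f(40)) = ½(3.42962 + 8.58845) = 6.00903.
Running total after boundary: 306.340.
k=1: B_{2}/(2)! × [f^{(1)}(40) − f^{(1)}(4)] = 1/12 × (-0.115614 − 0.725496) = -0.0700924.

S_1 ≈ 306.270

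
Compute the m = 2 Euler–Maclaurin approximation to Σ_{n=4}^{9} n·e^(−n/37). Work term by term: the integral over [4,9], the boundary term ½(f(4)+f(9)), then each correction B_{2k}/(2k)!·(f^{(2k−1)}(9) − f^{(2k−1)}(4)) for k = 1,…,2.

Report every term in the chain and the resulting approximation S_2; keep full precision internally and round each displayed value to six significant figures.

S_2 ≈ 32.3546

Integral: ∫_4^9 x·e^(−x/37) dx = 27.0484.
½[f(4) + f(9)] = ½[3.59012 + 7.05673] = 5.32342.
Integral + boundary = 32.3718.
Order-1 term: 1/12 · (0.593358 − 0.800500) = -0.0172618.
Partial sum through k=1: 32.3546.
Order-2 term: −1/720 · (0.00157890 − 0.00189595) = 4.40347e-07.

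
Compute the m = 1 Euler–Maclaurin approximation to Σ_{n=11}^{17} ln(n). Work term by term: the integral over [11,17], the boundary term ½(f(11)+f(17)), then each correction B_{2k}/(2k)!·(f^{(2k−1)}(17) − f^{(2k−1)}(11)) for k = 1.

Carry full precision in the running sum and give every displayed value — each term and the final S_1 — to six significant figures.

S_1 ≈ 18.4007

Integral: ∫_11^17 ln(x) dx = 15.7878.
Boundary: ½(f(11) + f(17)) = ½(2.39790 + 2.83321) = 2.61555.
Running total after boundary: 18.4033.
Correction k=1: B_{2}/2! · (f^{(1)}(17) − f^{(1)}(11)) = 1/12 · (0.0588235 − 0.0909091) = -0.00267380.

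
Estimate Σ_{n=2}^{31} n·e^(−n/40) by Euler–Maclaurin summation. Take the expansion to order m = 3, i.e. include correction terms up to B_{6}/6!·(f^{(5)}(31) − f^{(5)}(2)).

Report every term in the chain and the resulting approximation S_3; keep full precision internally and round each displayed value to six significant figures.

Integral: ∫_2^31 x·e^(−x/40) dx = 289.667.
½[f(2) + f(31)] = ½[1.90246 + 14.2818] = 8.09214.
Running total after boundary: 297.759.
k=1: B_{2}/(2)! × [f^{(1)}(31) − f^{(1)}(2)] = 1/12 × (0.103658 − 0.903668) = -0.0666675.
Running total after k=1: 297.692.
k=2: B_{4}/(4)! × [f^{(3)}(31) − f^{(3)}(2)] = −1/720 × (0.000640666 − 0.00175383) = 1.54606e-06.
Running total after k=2: 297.692.
k=3: B_{6}/(6)! × [f^{(5)}(31) − f^{(5)}(2)] = 1/30240 × (7.60341e-07 − 1.83929e-06) = -3.56796e-11.

S_3 ≈ 297.692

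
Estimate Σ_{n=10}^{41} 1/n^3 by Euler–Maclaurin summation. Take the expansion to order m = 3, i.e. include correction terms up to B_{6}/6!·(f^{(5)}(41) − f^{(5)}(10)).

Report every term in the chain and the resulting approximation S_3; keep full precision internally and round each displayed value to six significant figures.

S_3 ≈ 0.00523464

The integral term ∫_10^41 1/x^3 dx = 0.00470256.
½[f(10) + f(41)] = ½[0.00100000 + 1.45094e-05] = 0.000507255.
Integral + boundary = 0.00520981.
Order-1 term: 1/12 · (-1.06166e-06 − (-0.000300000)) = 2.49115e-05.
Partial sum through k=1: 0.00523472.
Order-2 term: −1/720 · (-1.26313e-08 − (-6.00000e-05)) = -8.33158e-08.
Partial sum through k=2: 0.00523464.
Order-3 term: 1/30240 · (-3.15595e-10 − (-2.52000e-05)) = 8.33323e-10.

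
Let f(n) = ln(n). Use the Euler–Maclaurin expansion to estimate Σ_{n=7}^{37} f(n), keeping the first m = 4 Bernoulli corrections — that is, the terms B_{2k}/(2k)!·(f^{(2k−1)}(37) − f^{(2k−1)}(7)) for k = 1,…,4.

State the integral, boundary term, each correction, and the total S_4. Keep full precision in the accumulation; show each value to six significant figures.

The integral term ∫_7^37 ln(x) dx = 89.9826.
Endpoint term: (f(7) + f(37))/2 = (1.94591 + 3.61092)/2 = 2.77841.
Running total after boundary: 92.7610.
k=1: B_{2}/(2)! × [f^{(1)}(37) − f^{(1)}(7)] = 1/12 × (0.0270270 − 0.142857) = -0.00965251.
Partial sum through k=1: 92.7514.
k=2: B_{4}/(4)! × [f^{(3)}(37) − f^{(3)}(7)] = −1/720 × (3.94843e-05 − 0.00583090) = 8.04364e-06.
Partial sum through k=2: 92.7514.
k=3: B_{6}/(6)! × [f^{(5)}(37) − f^{(5)}(7)] = 1/30240 × (3.46101e-07 − 0.00142798) = -4.72100e-08.
Partial sum through k=3: 92.7514.
k=4: B_{8}/(8)! × [f^{(7)}(37) − f^{(7)}(7)] = −1/1209600 × (7.58439e-09 − 0.000874271) = 7.22771e-10.

S_4 ≈ 92.7514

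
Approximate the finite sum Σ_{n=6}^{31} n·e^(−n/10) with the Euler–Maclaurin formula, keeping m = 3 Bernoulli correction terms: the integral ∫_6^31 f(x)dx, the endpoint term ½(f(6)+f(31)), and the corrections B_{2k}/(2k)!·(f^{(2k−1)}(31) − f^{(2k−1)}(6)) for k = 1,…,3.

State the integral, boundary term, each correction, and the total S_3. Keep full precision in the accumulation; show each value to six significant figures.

Integral: ∫_6^31 x·e^(−x/10) dx = 69.3397.
½[f(6) + f(31)] = ½[3.29287 + 1.39653] = 2.34470.
Integral + boundary = 71.6844.
k=1: B_{2}/(2)! × [f^{(1)}(31) − f^{(1)}(6)] = 1/12 × (-0.0946033 − 0.219525) = -0.0261773.
Running total after k=1: 71.6582.
k=2: B_{4}/(4)! × [f^{(3)}(31) − f^{(3)}(6)] = −1/720 × (-4.50492e-05 − 0.0131715) = 1.83563e-05.
Running total after k=2: 71.6582.
k=3: B_{6}/(6)! × [f^{(5)}(31) − f^{(5)}(6)] = 1/30240 × (8.55935e-06 − 0.000241477) = -7.70231e-09.

S_3 ≈ 71.6582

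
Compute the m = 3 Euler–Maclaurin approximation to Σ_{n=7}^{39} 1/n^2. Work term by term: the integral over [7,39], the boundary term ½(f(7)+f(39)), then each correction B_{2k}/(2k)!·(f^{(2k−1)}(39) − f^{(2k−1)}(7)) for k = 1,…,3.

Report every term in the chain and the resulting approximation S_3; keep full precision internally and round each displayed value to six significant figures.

S_3 ≈ 0.128230

The integral term ∫_7^39 1/x^2 dx = 0.117216.
Endpoint term: (f(7) + f(39))/2 = (0.0204082 + 0.000657462)/2 = 0.0105328.
Integral + boundary = 0.127749.
k=1: B_{2}/(2)! × [f^{(1)}(39) − f^{(1)}(7)] = 1/12 × (-3.37160e-05 − (-0.00583090)) = 0.000483099.
Running total after k=1: 0.128232.
k=2: B_{4}/(4)! × [f^{(3)}(39) − f^{(3)}(7)] = −1/720 × (-2.66004e-07 − (-0.00142798)) = -1.98293e-06.
Running total after k=2: 0.128230.
k=3: B_{6}/(6)! × [f^{(5)}(39) − f^{(5)}(7)] = 1/30240 × (-5.24663e-09 − (-0.000874271)) = 2.89109e-08.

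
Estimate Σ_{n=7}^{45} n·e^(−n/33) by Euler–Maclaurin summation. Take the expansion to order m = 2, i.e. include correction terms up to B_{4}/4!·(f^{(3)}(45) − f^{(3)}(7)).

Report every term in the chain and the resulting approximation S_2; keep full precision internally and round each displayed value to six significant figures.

Integral: ∫_7^45 x·e^(−x/33) dx = 409.457.
Boundary: ½(f(7) + f(45)) = ½(5.66207 + 11.5078) = 8.58494.
Running total after boundary: 418.042.
Order-1 term: 1/12 · (-0.0929924 − 0.637289) = -0.0608568.
After k=1: 417.981.
Order-2 term: −1/720 · (0.000384266 − 0.00207073) = 2.34231e-06.

S_2 ≈ 417.981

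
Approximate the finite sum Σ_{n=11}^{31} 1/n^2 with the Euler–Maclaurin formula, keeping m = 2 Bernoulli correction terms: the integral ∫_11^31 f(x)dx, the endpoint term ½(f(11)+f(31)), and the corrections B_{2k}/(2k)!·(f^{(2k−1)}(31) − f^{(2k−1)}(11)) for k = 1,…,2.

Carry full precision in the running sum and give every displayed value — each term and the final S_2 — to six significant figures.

The integral term ∫_11^31 1/x^2 dx = 0.0586510.
½[f(11) + f(31)] = ½[0.00826446 + 0.00104058] = 0.00465252.
So far: 0.0633035.
Correction k=1: B_{2}/2! · (f^{(1)}(31) − f^{(1)}(11)) = 1/12 · (-6.71344e-05 − (-0.00150263)) = 0.000119625.
After k=1: 0.0634232.
Correction k=2: B_{4}/4! · (f^{(3)}(31) − f^{(3)}(11)) = −1/720 · (-8.38306e-07 − (-0.000149021)) = -2.05809e-07.

S_2 ≈ 0.0634230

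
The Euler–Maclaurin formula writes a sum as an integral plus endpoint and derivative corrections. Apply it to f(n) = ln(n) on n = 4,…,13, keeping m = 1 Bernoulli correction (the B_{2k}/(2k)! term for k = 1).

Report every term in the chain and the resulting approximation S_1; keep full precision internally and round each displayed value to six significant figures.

S_1 ≈ 20.7604

The integral term ∫_4^13 ln(x) dx = 18.7992.
Boundary: ½(f(4) + f(13)) = ½(1.38629 + 2.56495) = 1.97562.
Running total after boundary: 20.7748.
k=1: B_{2}/(2)! × [f^{(1)}(13) − f^{(1)}(4)] = 1/12 × (0.0769231 − 0.250000) = -0.0144231.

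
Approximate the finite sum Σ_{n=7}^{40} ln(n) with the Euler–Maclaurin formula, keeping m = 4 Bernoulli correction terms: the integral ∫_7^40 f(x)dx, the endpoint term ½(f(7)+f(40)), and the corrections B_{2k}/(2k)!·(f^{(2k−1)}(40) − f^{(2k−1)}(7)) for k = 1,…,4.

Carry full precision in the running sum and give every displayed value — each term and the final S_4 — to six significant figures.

The integral term ∫_7^40 ln(x) dx = 100.934.
½[f(7) + f(40)] = ½[1.94591 + 3.68888] = 2.81739.
Integral + boundary = 103.751.
Order-1 term: 1/12 · (0.0250000 − 0.142857) = -0.00982143.
Running total after k=1: 103.741.
Order-2 term: −1/720 · (3.12500e-05 − 0.00583090) = 8.05507e-06.
Running total after k=2: 103.741.
Order-3 term: 1/30240 · (2.34375e-07 − 0.00142798) = -4.72137e-08.
Running total after k=3: 103.741.
Order-4 term: −1/1209600 · (4.39453e-09 − 0.000874271) = 7.22774e-10.

S_4 ≈ 103.741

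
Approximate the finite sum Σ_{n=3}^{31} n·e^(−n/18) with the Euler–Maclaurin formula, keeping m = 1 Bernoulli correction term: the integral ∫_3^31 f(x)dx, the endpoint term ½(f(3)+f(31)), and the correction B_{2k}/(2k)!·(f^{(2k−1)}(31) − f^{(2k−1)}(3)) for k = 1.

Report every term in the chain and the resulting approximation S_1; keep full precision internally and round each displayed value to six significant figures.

Integral: ∫_3^31 x·e^(−x/18) dx = 162.384.
Boundary: ½(f(3) + f(31)) = ½(2.53945 + 5.53873) = 4.03909.
Integral + boundary = 166.423.
k=1: B_{2}/(2)! × [f^{(1)}(31) − f^{(1)}(3)] = 1/12 × (-0.129038 − 0.705401) = -0.0695367.

S_1 ≈ 166.354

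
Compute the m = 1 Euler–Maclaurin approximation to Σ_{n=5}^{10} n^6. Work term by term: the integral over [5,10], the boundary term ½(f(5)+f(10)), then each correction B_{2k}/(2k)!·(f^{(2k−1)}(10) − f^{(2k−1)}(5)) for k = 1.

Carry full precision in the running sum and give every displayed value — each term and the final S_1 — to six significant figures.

S_1 ≈ 1.97366e+06

Integral: ∫_5^10 x^6 dx = 1.41741e+06.
Boundary: ½(f(5) + f(10)) = ½(15625.0 + 1.00000e+06) = 507812.
Integral + boundary = 1.92522e+06.
Order-1 term: 1/12 · (600000 − 18750.0) = 48437.5.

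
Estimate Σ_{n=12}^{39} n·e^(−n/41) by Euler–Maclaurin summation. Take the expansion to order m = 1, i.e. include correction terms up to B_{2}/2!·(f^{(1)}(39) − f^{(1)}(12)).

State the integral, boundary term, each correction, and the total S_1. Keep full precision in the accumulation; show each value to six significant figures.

∫_12^39 x·e^(−x/41) dx evaluates to 354.656.
Boundary: ½(f(12) + f(39)) = ½(8.95510 + 15.0645) = 12.0098.
So far: 366.665.
Correction k=1: B_{2}/2! · (f^{(1)}(39) − f^{(1)}(12)) = 1/12 · (0.0188424 − 0.527842) = -0.0424166.

S_1 ≈ 366.623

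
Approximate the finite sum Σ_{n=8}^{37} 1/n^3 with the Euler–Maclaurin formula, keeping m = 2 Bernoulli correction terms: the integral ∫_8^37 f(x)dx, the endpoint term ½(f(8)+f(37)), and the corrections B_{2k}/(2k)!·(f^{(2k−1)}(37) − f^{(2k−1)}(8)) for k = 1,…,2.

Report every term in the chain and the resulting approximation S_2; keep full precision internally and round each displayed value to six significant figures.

∫_8^37 1/x^3 dx evaluates to 0.00744727.
Boundary: ½(f(8) + f(37)) = ½(0.00195312 + 1.97422e-05) = 0.000986434.
Integral + boundary = 0.00843370.
k=1: B_{2}/(2)! × [f^{(1)}(37) − f^{(1)}(8)] = 1/12 × (-1.60072e-06 − (-0.000732422)) = 6.09018e-05.
Running total after k=1: 0.00849461.
k=2: B_{4}/(4)! × [f^{(3)}(37) − f^{(3)}(8)] = −1/720 × (-2.33852e-08 − (-0.000228882)) = -3.17859e-07.

S_2 ≈ 0.00849429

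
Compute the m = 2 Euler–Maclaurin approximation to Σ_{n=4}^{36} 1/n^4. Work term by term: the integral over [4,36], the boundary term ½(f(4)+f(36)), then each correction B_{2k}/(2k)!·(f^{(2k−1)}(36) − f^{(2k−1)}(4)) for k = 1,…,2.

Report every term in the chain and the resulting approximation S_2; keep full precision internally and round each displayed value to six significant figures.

∫_4^36 1/x^4 dx evaluates to 0.00520119.
Boundary: ½(f(4) + f(36)) = ½(0.00390625 + 5.95374e-07) = 0.00195342.
Running total after boundary: 0.00715461.
Correction k=1: B_{2}/2! · (f^{(1)}(36) − f^{(1)}(4)) = 1/12 · (-6.61527e-08 − (-0.00390625)) = 0.000325515.
Partial sum through k=1: 0.00748013.
Correction k=2: B_{4}/4! · (f^{(3)}(36) − f^{(3)}(4)) = −1/720 · (-1.53131e-09 − (-0.00732422)) = -1.01725e-05.

S_2 ≈ 0.00746995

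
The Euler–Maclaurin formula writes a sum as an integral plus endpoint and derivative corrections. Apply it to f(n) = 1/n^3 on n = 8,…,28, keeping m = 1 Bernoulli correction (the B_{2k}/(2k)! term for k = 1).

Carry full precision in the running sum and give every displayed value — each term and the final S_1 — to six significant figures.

Integral: ∫_8^28 1/x^3 dx = 0.00717474.
Boundary: ½(f(8) + f(28)) = ½(0.00195312 + 4.55539e-05) = 0.000999339.
Integral + boundary = 0.00817408.
Order-1 term: 1/12 · (-4.88078e-06 − (-0.000732422)) = 6.06284e-05.

S_1 ≈ 0.00823471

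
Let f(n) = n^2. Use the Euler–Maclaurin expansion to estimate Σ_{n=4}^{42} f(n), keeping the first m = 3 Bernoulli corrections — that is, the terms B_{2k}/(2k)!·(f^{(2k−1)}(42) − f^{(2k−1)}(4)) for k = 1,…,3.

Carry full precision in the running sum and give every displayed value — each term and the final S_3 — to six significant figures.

S_3 ≈ 25571.0

Integral: ∫_4^42 x^2 dx = 24674.7.
Endpoint term: (f(4) + f(42))/2 = (16.0000 + 1764.00)/2 = 890.000.
Running total after boundary: 25564.7.
Correction k=1: B_{2}/2! · (f^{(1)}(42) − f^{(1)}(4)) = 1/12 · (84.0000 − 8.00000) = 6.33333.
Partial sum through k=1: 25571.0.
Correction k=2: B_{4}/4! · (f^{(3)}(42) − f^{(3)}(4)) = −1/720 · (0.00000 − 0.00000) = 0.00000.
Partial sum through k=2: 25571.0.
Correction k=3: B_{6}/6! · (f^{(5)}(42) − f^{(5)}(4)) = 1/30240 · (0.00000 − 0.00000) = 0.00000.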